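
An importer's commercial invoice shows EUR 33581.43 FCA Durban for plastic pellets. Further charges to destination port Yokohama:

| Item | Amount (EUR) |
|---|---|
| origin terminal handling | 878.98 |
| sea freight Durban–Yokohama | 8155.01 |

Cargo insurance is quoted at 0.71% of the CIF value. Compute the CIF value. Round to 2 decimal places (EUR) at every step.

Let C be the CIF value. C = FCA price + pre-shipment costs + freight + 0.71% × C
C − 0.71% × C = 33581.43 + 878.98 + 8155.01
0.9929 × C = 42615.42
C = 42615.42 / 0.9929 = 42920.15
Insurance premium = 0.71% × 42920.15 = 304.73

CIF value: EUR 42920.15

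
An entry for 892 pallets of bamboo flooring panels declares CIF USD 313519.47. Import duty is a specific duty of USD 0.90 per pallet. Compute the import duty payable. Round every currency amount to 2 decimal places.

Import duty: USD 802.80

Import duty = 892 × 0.90 = 802.80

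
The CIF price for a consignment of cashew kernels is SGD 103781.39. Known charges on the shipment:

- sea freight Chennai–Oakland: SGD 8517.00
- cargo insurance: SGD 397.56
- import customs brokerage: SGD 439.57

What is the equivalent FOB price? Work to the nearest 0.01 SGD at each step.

FOB price: SGD 94866.83

Not relevant to the conversion: brokerage — on the buyer under both terms; not part of either seller's price.
From CIF to FOB, the seller no longer bears: freight, insurance.
FOB price = 103781.39 − 8517.00 − 397.56 = 94866.83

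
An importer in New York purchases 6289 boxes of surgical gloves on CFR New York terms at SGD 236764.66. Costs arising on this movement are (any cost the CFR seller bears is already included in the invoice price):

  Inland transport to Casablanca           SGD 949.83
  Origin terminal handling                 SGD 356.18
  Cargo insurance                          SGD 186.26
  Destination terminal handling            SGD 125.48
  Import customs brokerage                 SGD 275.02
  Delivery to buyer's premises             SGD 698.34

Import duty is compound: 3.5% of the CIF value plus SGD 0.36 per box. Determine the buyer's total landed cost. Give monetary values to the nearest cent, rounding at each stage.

CFR: the seller pays costs through ocean freight to the destination port, but not insurance.
Already in the invoice (seller's account under CFR): inland to port, origin terminal — exclude.
CIF value = CFR price + insurance = 236764.66 + 186.26 = 236950.92
Ad valorem component: 236950.92 × 3.5% = 8293.28
Specific component: 6289 × 0.36 = 2264.04
Import duty = 8293.28 + 2264.04 = 10557.32
Buyer bears: insurance 186.26 + destination terminal 125.48 + brokerage 275.02 + delivery 698.34 + duty 10557.32 = 11842.42
Landed cost = invoice 236764.66 + 11842.42 = 248607.08

Total landed cost: SGD 248607.08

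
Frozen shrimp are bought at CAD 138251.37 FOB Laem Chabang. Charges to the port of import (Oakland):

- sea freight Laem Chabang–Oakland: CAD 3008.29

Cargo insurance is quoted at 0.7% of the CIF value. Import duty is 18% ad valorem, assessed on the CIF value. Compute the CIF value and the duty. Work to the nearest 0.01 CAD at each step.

CIF value: CAD 142255.45; import duty: CAD 25605.98

Let C be the CIF value. C = FOB price + freight + 0.7% × C
C − 0.7% × C = 138251.37 + 3008.29
0.993 × C = 141259.66
C = 141259.66 / 0.993 = 142255.45
Insurance premium = 0.7% × 142255.45 = 995.79
Import duty = 142255.45 × 18% = 25605.98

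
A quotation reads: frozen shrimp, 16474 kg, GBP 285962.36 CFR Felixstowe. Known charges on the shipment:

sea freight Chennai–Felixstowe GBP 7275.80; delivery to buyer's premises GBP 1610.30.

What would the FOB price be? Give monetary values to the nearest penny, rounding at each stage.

FOB price: GBP 278686.56

Not relevant to the conversion: delivery — on the buyer under both terms; not part of either seller's price.
From CFR to FOB, the seller no longer bears: freight.
FOB price = 285962.36 − 7275.80 = 278686.56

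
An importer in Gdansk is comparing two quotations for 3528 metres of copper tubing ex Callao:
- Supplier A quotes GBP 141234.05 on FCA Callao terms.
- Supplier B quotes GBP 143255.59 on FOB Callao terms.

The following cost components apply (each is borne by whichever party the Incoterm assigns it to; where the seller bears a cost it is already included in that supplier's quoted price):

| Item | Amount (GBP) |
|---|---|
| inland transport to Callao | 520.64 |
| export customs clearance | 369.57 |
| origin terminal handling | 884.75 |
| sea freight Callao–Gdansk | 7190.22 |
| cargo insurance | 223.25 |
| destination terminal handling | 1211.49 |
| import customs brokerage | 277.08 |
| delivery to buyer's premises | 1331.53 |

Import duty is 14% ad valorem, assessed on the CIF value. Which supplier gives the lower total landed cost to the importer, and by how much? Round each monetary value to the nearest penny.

Supplier A is cheaper by GBP 1295.94

Supplier A (FCA):
CIF value = FCA price + origin terminal + freight + insurance = 141234.05 + 884.75 + 7190.22 + 223.25 = 149532.27
Import duty = 149532.27 × 14% = 20934.52
Buyer bears (A): 884.75 + 7190.22 + 223.25 + 1211.49 + 277.08 + 1331.53 = 11118.32
Landed cost (A) = invoice 141234.05 + 11118.32 + duty 20934.52 = 173286.89
Supplier B (FOB):
CIF value = FOB price + freight + insurance = 143255.59 + 7190.22 + 223.25 = 150669.06
Import duty = 150669.06 × 14% = 21093.67
Buyer bears (B): 7190.22 + 223.25 + 1211.49 + 277.08 + 1331.53 = 10233.57
Landed cost (B) = invoice 143255.59 + 10233.57 + duty 21093.67 = 174582.83
Difference = |173286.89 − 174582.83| = 1295.94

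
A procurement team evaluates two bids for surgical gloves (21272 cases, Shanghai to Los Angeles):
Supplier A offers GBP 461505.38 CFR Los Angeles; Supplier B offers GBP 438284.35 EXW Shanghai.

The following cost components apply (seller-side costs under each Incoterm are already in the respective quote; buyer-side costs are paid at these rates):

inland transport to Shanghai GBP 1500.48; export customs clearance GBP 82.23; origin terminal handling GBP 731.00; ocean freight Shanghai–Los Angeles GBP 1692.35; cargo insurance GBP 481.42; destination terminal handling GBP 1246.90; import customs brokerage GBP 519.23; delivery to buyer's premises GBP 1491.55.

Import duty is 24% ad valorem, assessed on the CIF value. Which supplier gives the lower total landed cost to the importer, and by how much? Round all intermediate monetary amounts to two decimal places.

Supplier A (CFR):
CIF value = CFR price + insurance = 461505.38 + 481.42 = 461986.80
Import duty = 461986.80 × 24% = 110876.83
Buyer bears (A): 481.42 + 1246.90 + 519.23 + 1491.55 = 3739.10
Landed cost (A) = invoice 461505.38 + 3739.10 + duty 110876.83 = 576121.31
Supplier B (EXW):
CIF value = EXW price + inland to port + export clearance + origin terminal + freight + insurance = 438284.35 + 1500.48 + 82.23 + 731.00 + 1692.35 + 481.42 = 442771.83
Import duty = 442771.83 × 24% = 106265.24
Buyer bears (B): 1500.48 + 82.23 + 731.00 + 1692.35 + 481.42 + 1246.90 + 519.23 + 1491.55 = 7745.16
Landed cost (B) = invoice 438284.35 + 7745.16 + duty 106265.24 = 552294.75
Difference = |576121.31 − 552294.75| = 23826.56

Supplier B is cheaper by GBP 23826.56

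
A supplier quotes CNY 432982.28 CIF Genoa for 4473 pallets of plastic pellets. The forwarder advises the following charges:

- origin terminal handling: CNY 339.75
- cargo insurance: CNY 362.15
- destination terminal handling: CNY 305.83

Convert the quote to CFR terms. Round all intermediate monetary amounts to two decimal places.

CFR price: CNY 432620.13

Not relevant to the conversion: origin terminal — on the seller under both CIF and CFR; already in the CIF price and stays in the CFR price. destination terminal — on the buyer under both terms; not part of either seller's price.
From CIF to CFR, the seller no longer bears: insurance.
CFR price = 432982.28 − 362.15 = 432620.13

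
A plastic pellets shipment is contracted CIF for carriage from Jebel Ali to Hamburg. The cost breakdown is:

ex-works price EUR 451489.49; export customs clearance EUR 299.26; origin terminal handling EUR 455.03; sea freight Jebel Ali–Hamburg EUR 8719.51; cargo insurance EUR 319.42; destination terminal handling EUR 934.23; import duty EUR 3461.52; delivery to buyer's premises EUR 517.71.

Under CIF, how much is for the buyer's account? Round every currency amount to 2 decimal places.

Buyer's account: EUR 4913.46

CIF: the seller pays costs through ocean freight and marine insurance to the destination port.
Seller's account: goods 451489.49 + export clearance 299.26 + origin terminal 455.03 + freight 8719.51 + insurance 319.42 = 461282.71
Buyer's account: destination terminal 934.23 + duty 3461.52 + delivery 517.71 = 4913.46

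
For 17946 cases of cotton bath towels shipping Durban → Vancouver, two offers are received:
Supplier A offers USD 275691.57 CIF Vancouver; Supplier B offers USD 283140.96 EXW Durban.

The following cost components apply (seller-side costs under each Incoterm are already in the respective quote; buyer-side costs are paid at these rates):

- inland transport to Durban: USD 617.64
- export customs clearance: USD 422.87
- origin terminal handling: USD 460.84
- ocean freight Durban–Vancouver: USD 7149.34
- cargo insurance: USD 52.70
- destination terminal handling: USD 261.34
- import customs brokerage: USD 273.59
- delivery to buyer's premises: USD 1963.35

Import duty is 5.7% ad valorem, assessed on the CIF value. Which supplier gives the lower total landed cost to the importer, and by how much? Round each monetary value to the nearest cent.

Supplier A (CIF):
The CIF price already equals the CIF value: 275691.57
Import duty = 275691.57 × 5.7% = 15714.42
Buyer bears (A): 261.34 + 273.59 + 1963.35 = 2498.28
Landed cost (A) = invoice 275691.57 + 2498.28 + duty 15714.42 = 293904.27
Supplier B (EXW):
CIF value = EXW price + inland to port + export clearance + origin terminal + freight + insurance = 283140.96 + 617.64 + 422.87 + 460.84 + 7149.34 + 52.70 = 291844.35
Import duty = 291844.35 × 5.7% = 16635.13
Buyer bears (B): 617.64 + 422.87 + 460.84 + 7149.34 + 52.70 + 261.34 + 273.59 + 1963.35 = 11201.67
Landed cost (B) = invoice 283140.96 + 11201.67 + duty 16635.13 = 310977.76
Difference = |293904.27 − 310977.76| = 17073.49

Supplier A is cheaper by USD 17073.49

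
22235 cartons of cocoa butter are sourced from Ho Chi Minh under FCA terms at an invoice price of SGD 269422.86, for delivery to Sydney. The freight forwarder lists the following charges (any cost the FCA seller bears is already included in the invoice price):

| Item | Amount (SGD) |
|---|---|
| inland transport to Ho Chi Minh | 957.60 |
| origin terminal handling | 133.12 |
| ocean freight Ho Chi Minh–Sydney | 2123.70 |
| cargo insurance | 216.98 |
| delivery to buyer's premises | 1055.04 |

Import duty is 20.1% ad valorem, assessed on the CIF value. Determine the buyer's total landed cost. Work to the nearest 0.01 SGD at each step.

FCA: the seller delivers export-cleared goods to the carrier; the buyer bears costs from that point.
Already in the invoice (seller's account under FCA): inland to port — exclude.
CIF value = FCA price + origin terminal + freight + insurance = 269422.86 + 133.12 + 2123.70 + 216.98 = 271896.66
Import duty = 271896.66 × 20.1% = 54651.23
Buyer bears: origin terminal 133.12 + freight 2123.70 + insurance 216.98 + delivery 1055.04 + duty 54651.23 = 58180.07
Landed cost = invoice 269422.86 + 58180.07 = 327602.93

Total landed cost: SGD 327602.93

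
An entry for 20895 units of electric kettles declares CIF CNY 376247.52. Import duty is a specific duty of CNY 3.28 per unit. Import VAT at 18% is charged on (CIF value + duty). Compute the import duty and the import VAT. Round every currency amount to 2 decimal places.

Import duty: CNY 68535.60; import VAT: CNY 80060.96

Import duty = 20895 × 3.28 = 68535.60
VAT base = CIF + duty = 376247.52 + 68535.60 = 444783.12
Import VAT = 444783.12 × 18% = 80060.96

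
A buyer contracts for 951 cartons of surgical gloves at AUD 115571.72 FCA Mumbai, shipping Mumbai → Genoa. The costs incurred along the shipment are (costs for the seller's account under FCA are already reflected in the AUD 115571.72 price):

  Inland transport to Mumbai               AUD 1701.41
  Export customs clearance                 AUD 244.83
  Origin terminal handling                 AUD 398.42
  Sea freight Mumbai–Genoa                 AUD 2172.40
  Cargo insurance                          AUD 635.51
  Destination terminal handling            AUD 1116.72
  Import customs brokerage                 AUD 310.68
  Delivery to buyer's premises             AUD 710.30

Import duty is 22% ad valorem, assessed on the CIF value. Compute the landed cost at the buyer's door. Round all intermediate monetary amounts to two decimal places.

FCA: the seller delivers export-cleared goods to the carrier; the buyer bears costs from that point.
Already in the invoice (seller's account under FCA): inland to port, export clearance — exclude.
CIF value = FCA price + origin terminal + freight + insurance = 115571.72 + 398.42 + 2172.40 + 635.51 = 118778.05
Import duty = 118778.05 × 22% = 26131.17
Buyer bears: origin terminal 398.42 + freight 2172.40 + insurance 635.51 + destination terminal 1116.72 + brokerage 310.68 + delivery 710.30 + duty 26131.17 = 31475.20
Landed cost = invoice 115571.72 + 31475.20 = 147046.92

Total landed cost: AUD 147046.92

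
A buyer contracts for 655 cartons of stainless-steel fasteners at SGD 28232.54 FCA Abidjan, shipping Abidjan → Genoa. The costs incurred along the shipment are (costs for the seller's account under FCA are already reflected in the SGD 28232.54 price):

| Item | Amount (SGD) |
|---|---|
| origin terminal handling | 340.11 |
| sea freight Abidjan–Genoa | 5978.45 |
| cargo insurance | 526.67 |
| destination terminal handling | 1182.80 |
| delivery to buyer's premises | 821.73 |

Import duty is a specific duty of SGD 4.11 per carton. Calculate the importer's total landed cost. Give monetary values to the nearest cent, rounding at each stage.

FCA: the seller delivers export-cleared goods to the carrier; the buyer bears costs from that point.
CIF value = FCA price + origin terminal + freight + insurance = 28232.54 + 340.11 + 5978.45 + 526.67 = 35077.77
Import duty = 655 × 4.11 = 2692.05
Buyer bears: origin terminal 340.11 + freight 5978.45 + insurance 526.67 + destination terminal 1182.80 + delivery 821.73 + duty 2692.05 = 11541.81
Landed cost = invoice 28232.54 + 11541.81 = 39774.35

Total landed cost: SGD 39774.35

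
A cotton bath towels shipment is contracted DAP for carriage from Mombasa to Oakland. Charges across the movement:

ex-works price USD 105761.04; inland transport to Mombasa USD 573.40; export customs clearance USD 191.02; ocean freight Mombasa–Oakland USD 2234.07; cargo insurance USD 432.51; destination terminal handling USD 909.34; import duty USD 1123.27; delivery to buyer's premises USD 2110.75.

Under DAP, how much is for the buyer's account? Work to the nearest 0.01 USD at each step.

Buyer's account: USD 1123.27

DAP: the seller bears all costs to the named destination except import duty and clearance.
Seller's account: goods 105761.04 + inland to port 573.40 + export clearance 191.02 + freight 2234.07 + insurance 432.51 + destination terminal 909.34 + delivery 2110.75 = 112212.13
Buyer's account: duty 1123.27 = 1123.27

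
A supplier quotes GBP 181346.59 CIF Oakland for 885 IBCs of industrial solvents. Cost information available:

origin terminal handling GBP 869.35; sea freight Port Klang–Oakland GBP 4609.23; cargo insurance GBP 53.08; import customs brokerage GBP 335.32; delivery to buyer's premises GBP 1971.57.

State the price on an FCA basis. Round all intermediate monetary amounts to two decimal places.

FCA price: GBP 175814.93

Not relevant to the conversion: brokerage, delivery — on the buyer under both terms; not part of either seller's price.
From CIF to FCA, the seller no longer bears: origin terminal, freight, insurance.
FCA price = 181346.59 − 869.35 − 4609.23 − 53.08 = 175814.93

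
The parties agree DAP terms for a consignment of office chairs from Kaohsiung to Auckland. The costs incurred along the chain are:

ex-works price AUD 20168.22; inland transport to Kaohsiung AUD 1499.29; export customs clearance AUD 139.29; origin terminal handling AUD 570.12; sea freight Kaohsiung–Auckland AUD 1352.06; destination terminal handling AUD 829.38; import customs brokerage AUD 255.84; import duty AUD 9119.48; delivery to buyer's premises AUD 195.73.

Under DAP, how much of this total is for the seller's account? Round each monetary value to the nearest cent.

DAP: the seller bears all costs to the named destination except import duty and clearance.
Seller's account: goods 20168.22 + inland to port 1499.29 + export clearance 139.29 + origin terminal 570.12 + freight 1352.06 + destination terminal 829.38 + delivery 195.73 = 24754.09
Buyer's account: brokerage 255.84 + duty 9119.48 = 9375.32

Seller's account: AUD 24754.09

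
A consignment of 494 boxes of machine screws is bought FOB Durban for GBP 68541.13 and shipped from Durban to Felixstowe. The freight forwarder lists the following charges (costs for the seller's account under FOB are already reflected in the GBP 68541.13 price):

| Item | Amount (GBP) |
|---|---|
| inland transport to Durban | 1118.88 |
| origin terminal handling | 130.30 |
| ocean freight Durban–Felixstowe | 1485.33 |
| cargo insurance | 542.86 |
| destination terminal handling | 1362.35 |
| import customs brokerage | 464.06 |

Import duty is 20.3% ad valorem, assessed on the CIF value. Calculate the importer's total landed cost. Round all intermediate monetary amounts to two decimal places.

Total landed cost: GBP 86721.30

FOB: the seller bears costs until goods are on board at the origin port; the buyer bears freight, insurance and all costs thereafter.
Already in the invoice (seller's account under FOB): inland to port, origin terminal — exclude.
CIF value = FOB price + freight + insurance = 68541.13 + 1485.33 + 542.86 = 70569.32
Import duty = 70569.32 × 20.3% = 14325.57
Buyer bears: freight 1485.33 + insurance 542.86 + destination terminal 1362.35 + brokerage 464.06 + duty 14325.57 = 18180.17
Landed cost = invoice 68541.13 + 18180.17 = 86721.30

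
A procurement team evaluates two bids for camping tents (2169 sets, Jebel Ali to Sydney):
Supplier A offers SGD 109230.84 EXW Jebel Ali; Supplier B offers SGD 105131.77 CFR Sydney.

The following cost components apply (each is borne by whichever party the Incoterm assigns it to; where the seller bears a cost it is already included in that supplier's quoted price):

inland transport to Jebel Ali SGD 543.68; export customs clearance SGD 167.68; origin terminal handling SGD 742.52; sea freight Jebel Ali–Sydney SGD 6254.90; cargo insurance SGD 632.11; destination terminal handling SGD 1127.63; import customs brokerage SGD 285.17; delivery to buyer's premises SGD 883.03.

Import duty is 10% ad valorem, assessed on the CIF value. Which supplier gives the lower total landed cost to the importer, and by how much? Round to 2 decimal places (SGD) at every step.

Supplier B is cheaper by SGD 12988.63

Supplier A (EXW):
CIF value = EXW price + inland to port + export clearance + origin terminal + freight + insurance = 109230.84 + 543.68 + 167.68 + 742.52 + 6254.90 + 632.11 = 117571.73
Import duty = 117571.73 × 10% = 11757.17
Buyer bears (A): 543.68 + 167.68 + 742.52 + 6254.90 + 632.11 + 1127.63 + 285.17 + 883.03 = 10636.72
Landed cost (A) = invoice 109230.84 + 10636.72 + duty 11757.17 = 131624.73
Supplier B (CFR):
CIF value = CFR price + insurance = 105131.77 + 632.11 = 105763.88
Import duty = 105763.88 × 10% = 10576.39
Buyer bears (B): 632.11 + 1127.63 + 285.17 + 883.03 = 2927.94
Landed cost (B) = invoice 105131.77 + 2927.94 + duty 10576.39 = 118636.10
Difference = |131624.73 − 118636.10| = 12988.63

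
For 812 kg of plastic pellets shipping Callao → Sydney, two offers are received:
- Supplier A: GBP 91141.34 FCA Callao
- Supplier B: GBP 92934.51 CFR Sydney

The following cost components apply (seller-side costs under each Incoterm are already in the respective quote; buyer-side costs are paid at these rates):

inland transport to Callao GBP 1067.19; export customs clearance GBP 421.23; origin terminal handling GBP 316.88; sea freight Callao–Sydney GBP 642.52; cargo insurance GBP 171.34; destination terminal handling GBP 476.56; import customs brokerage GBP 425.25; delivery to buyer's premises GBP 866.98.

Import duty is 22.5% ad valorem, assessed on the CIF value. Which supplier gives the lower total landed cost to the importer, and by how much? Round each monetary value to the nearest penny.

Supplier A (FCA):
CIF value = FCA price + origin terminal + freight + insurance = 91141.34 + 316.88 + 642.52 + 171.34 = 92272.08
Import duty = 92272.08 × 22.5% = 20761.22
Buyer bears (A): 316.88 + 642.52 + 171.34 + 476.56 + 425.25 + 866.98 = 2899.53
Landed cost (A) = invoice 91141.34 + 2899.53 + duty 20761.22 = 114802.09
Supplier B (CFR):
CIF value = CFR price + insurance = 92934.51 + 171.34 = 93105.85
Import duty = 93105.85 × 22.5% = 20948.82
Buyer bears (B): 171.34 + 476.56 + 425.25 + 866.98 = 1940.13
Landed cost (B) = invoice 92934.51 + 1940.13 + duty 20948.82 = 115823.46
Difference = |114802.09 − 115823.46| = 1021.37

Supplier A is cheaper by GBP 1021.37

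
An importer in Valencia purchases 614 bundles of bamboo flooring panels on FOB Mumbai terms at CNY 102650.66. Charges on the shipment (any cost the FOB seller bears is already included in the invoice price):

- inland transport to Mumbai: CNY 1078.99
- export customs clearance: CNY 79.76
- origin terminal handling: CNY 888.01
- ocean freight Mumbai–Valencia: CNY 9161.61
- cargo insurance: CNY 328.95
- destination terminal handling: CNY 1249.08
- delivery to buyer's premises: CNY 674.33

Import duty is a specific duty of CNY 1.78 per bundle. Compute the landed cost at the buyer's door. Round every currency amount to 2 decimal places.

Total landed cost: CNY 115157.55

FOB: the seller bears costs until goods are on board at the origin port; the buyer bears freight, insurance and all costs thereafter.
Already in the invoice (seller's account under FOB): inland to port, export clearance, origin terminal — exclude.
CIF value = FOB price + freight + insurance = 102650.66 + 9161.61 + 328.95 = 112141.22
Import duty = 614 × 1.78 = 1092.92
Buyer bears: freight 9161.61 + insurance 328.95 + destination terminal 1249.08 + delivery 674.33 + duty 1092.92 = 12506.89
Landed cost = invoice 102650.66 + 12506.89 = 115157.55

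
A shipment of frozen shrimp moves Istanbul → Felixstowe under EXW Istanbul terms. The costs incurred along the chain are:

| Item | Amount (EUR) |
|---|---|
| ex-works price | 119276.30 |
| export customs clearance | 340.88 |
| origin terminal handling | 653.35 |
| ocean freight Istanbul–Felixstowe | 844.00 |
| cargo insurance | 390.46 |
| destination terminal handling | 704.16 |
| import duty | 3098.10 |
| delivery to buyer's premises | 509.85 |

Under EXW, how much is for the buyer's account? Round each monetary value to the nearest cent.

EXW: the seller makes goods available at their premises; the buyer bears all onward costs.
Seller's account: goods 119276.30 = 119276.30
Buyer's account: export clearance 340.88 + origin terminal 653.35 + freight 844.00 + insurance 390.46 + destination terminal 704.16 + duty 3098.10 + delivery 509.85 = 6540.80

Buyer's account: EUR 6540.80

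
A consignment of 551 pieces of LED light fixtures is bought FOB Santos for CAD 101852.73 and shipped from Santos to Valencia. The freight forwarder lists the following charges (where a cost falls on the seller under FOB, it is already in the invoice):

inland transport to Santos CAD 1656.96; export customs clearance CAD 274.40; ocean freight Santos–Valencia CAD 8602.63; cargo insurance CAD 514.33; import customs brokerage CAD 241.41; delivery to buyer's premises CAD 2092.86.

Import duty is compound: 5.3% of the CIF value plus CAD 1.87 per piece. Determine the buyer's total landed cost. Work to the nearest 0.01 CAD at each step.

Total landed cost: CAD 120215.72

FOB: the seller bears costs until goods are on board at the origin port; the buyer bears freight, insurance and all costs thereafter.
Already in the invoice (seller's account under FOB): inland to port, export clearance — exclude.
CIF value = FOB price + freight + insurance = 101852.73 + 8602.63 + 514.33 = 110969.69
Ad valorem component: 110969.69 × 5.3% = 5881.39
Specific component: 551 × 1.87 = 1030.37
Import duty = 5881.39 + 1030.37 = 6911.76
Buyer bears: freight 8602.63 + insurance 514.33 + brokerage 241.41 + delivery 2092.86 + duty 6911.76 = 18362.99
Landed cost = invoice 101852.73 + 18362.99 = 120215.72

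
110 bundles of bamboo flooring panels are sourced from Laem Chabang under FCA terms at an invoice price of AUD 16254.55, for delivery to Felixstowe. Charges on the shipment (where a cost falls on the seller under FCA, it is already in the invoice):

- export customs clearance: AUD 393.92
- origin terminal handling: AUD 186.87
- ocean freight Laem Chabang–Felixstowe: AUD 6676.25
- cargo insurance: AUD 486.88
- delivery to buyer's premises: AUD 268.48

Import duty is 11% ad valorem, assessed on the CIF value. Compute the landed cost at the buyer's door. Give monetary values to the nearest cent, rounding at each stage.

FCA: the seller delivers export-cleared goods to the carrier; the buyer bears costs from that point.
Already in the invoice (seller's account under FCA): export clearance — exclude.
CIF value = FCA price + origin terminal + freight + insurance = 16254.55 + 186.87 + 6676.25 + 486.88 = 23604.55
Import duty = 23604.55 × 11% = 2596.50
Buyer bears: origin terminal 186.87 + freight 6676.25 + insurance 486.88 + delivery 268.48 + duty 2596.50 = 10214.98
Landed cost = invoice 16254.55 + 10214.98 = 26469.53

Total landed cost: AUD 26469.53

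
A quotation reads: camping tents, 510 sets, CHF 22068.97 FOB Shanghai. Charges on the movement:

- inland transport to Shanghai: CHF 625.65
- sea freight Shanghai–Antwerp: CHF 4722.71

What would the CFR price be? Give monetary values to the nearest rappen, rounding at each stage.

CFR price: CHF 26791.68

Not relevant to the conversion: inland to port — on the seller under both FOB and CFR; already in the FOB price and stays in the CFR price.
From FOB to CFR, the seller additionally bears: freight.
CFR price = 22068.97 + 4722.71 = 26791.68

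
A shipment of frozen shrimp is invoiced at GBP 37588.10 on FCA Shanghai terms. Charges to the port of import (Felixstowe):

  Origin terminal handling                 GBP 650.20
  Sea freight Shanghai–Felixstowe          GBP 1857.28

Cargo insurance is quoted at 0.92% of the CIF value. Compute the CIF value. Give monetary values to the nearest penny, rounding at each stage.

CIF value: GBP 40467.88

Let C be the CIF value. C = FCA price + pre-shipment costs + freight + 0.92% × C
C − 0.92% × C = 37588.10 + 650.20 + 1857.28
0.9908 × C = 40095.58
C = 40095.58 / 0.9908 = 40467.88
Insurance premium = 0.92% × 40467.88 = 372.30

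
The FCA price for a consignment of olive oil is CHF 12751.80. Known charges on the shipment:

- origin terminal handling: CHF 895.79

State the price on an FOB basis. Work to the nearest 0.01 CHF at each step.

From FCA to FOB, the seller additionally bears: origin terminal.
FOB price = 12751.80 + 895.79 = 13647.59

FOB price: CHF 13647.59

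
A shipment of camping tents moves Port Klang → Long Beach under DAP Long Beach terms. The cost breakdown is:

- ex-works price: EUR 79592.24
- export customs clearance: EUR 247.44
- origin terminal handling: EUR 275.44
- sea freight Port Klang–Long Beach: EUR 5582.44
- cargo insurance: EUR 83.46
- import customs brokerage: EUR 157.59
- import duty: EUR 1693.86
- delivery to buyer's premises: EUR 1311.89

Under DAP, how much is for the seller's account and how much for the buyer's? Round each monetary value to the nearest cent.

Seller: EUR 87092.91; buyer: EUR 1851.45

DAP: the seller bears all costs to the named destination except import duty and clearance.
Seller's account: goods 79592.24 + export clearance 247.44 + origin terminal 275.44 + freight 5582.44 + insurance 83.46 + delivery 1311.89 = 87092.91
Buyer's account: brokerage 157.59 + duty 1693.86 = 1851.45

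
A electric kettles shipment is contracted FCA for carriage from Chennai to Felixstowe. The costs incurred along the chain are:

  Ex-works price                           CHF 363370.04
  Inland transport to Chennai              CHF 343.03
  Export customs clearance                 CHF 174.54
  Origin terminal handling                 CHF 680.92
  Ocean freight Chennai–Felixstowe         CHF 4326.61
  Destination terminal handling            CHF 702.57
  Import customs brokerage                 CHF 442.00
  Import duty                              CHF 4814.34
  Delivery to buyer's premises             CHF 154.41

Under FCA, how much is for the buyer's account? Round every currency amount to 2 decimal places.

Buyer's account: CHF 11120.85

FCA: the seller delivers export-cleared goods to the carrier; the buyer bears costs from that point.
Seller's account: goods 363370.04 + inland to port 343.03 + export clearance 174.54 = 363887.61
Buyer's account: origin terminal 680.92 + freight 4326.61 + destination terminal 702.57 + brokerage 442.00 + duty 4814.34 + delivery 154.41 = 11120.85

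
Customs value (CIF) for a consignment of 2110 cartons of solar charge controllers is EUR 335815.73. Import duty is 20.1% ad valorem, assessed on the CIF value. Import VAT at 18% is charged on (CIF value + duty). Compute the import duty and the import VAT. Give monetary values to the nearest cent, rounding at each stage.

Import duty = 335815.73 × 20.1% = 67498.96
VAT base = CIF + duty = 335815.73 + 67498.96 = 403314.69
Import VAT = 403314.69 × 18% = 72596.64

Import duty: EUR 67498.96; import VAT: EUR 72596.64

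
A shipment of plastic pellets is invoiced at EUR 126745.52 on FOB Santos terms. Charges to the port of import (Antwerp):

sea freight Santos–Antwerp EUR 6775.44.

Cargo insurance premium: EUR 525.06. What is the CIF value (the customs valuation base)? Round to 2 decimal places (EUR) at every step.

CIF value: EUR 134046.02

CIF = FOB price + freight + insurance
CIF = 126745.52 + 6775.44 + 525.06 = 134046.02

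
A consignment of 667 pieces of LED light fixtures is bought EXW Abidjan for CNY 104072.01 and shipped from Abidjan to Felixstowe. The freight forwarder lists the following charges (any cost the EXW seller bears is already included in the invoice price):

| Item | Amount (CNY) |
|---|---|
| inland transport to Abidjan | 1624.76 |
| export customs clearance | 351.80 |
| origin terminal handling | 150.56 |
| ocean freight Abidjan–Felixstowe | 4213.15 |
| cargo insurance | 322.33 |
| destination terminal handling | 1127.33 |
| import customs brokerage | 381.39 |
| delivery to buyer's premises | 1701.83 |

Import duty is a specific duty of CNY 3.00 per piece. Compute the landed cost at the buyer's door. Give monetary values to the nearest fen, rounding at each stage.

Total landed cost: CNY 115946.16

EXW: the seller makes goods available at their premises; the buyer bears all onward costs.
CIF value = EXW price + inland to port + export clearance + origin terminal + freight + insurance = 104072.01 + 1624.76 + 351.80 + 150.56 + 4213.15 + 322.33 = 110734.61
Import duty = 667 × 3.00 = 2001.00
Buyer bears: inland to port 1624.76 + export clearance 351.80 + origin terminal 150.56 + freight 4213.15 + insurance 322.33 + destination terminal 1127.33 + brokerage 381.39 + delivery 1701.83 + duty 2001.00 = 11874.15
Landed cost = invoice 104072.01 + 11874.15 = 115946.16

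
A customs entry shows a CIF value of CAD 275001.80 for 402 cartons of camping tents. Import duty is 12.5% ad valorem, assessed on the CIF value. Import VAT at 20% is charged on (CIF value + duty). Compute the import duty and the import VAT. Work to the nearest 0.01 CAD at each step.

Import duty = 275001.80 × 12.5% = 34375.23
VAT base = CIF + duty = 275001.80 + 34375.23 = 309377.03
Import VAT = 309377.03 × 20% = 61875.41

Import duty: CAD 34375.23; import VAT: CAD 61875.41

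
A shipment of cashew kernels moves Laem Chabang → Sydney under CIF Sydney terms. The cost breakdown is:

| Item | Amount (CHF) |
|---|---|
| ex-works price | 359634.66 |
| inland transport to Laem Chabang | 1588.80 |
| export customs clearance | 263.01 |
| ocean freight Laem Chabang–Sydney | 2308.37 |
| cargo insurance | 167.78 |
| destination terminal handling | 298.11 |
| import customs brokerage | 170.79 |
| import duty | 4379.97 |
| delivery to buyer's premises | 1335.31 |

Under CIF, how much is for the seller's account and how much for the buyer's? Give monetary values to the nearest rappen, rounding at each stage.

Seller: CHF 363962.62; buyer: CHF 6184.18

CIF: the seller pays costs through ocean freight and marine insurance to the destination port.
Seller's account: goods 359634.66 + inland to port 1588.80 + export clearance 263.01 + freight 2308.37 + insurance 167.78 = 363962.62
Buyer's account: destination terminal 298.11 + brokerage 170.79 + duty 4379.97 + delivery 1335.31 = 6184.18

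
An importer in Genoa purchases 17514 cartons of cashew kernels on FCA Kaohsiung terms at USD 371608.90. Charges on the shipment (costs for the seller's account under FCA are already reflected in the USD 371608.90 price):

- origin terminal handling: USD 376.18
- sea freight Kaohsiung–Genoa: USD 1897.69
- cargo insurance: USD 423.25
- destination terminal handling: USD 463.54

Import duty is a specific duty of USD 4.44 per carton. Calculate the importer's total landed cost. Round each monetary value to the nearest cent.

Total landed cost: USD 452531.72

FCA: the seller delivers export-cleared goods to the carrier; the buyer bears costs from that point.
CIF value = FCA price + origin terminal + freight + insurance = 371608.90 + 376.18 + 1897.69 + 423.25 = 374306.02
Import duty = 17514 × 4.44 = 77762.16
Buyer bears: origin terminal 376.18 + freight 1897.69 + insurance 423.25 + destination terminal 463.54 + duty 77762.16 = 80922.82
Landed cost = invoice 371608.90 + 80922.82 = 452531.72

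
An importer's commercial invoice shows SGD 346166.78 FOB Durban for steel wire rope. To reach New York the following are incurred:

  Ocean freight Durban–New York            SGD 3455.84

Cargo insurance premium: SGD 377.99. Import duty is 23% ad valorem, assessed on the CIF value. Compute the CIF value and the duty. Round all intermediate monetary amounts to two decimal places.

CIF value: SGD 350000.61; import duty: SGD 80500.14

CIF = FOB price + freight + insurance
CIF = 346166.78 + 3455.84 + 377.99 = 350000.61
Import duty = 350000.61 × 23% = 80500.14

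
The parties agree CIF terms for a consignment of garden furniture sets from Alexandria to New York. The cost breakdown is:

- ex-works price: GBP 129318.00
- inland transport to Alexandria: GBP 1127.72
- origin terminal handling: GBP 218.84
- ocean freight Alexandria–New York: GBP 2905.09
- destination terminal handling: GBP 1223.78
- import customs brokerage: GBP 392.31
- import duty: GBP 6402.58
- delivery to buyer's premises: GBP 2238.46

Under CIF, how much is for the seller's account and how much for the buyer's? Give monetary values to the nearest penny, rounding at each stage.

Seller: GBP 133569.65; buyer: GBP 10257.13

CIF: the seller pays costs through ocean freight and marine insurance to the destination port.
Seller's account: goods 129318.00 + inland to port 1127.72 + origin terminal 218.84 + freight 2905.09 = 133569.65
Buyer's account: destination terminal 1223.78 + brokerage 392.31 + duty 6402.58 + delivery 2238.46 = 10257.13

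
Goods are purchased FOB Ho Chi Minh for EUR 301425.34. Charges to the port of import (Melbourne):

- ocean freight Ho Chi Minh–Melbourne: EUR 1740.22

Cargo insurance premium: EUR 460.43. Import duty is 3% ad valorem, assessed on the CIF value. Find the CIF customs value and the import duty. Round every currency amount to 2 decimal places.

CIF value: EUR 303625.99; import duty: EUR 9108.78

CIF = FOB price + freight + insurance
CIF = 301425.34 + 1740.22 + 460.43 = 303625.99
Import duty = 303625.99 × 3% = 9108.78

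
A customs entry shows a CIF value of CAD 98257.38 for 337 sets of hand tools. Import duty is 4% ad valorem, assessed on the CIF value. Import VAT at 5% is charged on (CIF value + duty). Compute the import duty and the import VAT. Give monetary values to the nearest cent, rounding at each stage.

Import duty = 98257.38 × 4% = 3930.30
VAT base = CIF + duty = 98257.38 + 3930.30 = 102187.68
Import VAT = 102187.68 × 5% = 5109.38

Import duty: CAD 3930.30; import VAT: CAD 5109.38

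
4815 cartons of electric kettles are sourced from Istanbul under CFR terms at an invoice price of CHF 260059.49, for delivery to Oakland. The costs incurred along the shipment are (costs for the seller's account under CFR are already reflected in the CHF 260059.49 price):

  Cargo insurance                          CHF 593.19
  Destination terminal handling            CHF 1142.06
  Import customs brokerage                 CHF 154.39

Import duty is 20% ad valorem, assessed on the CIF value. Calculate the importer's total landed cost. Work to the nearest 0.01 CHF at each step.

Total landed cost: CHF 314079.67

CFR: the seller pays costs through ocean freight to the destination port, but not insurance.
CIF value = CFR price + insurance = 260059.49 + 593.19 = 260652.68
Import duty = 260652.68 × 20% = 52130.54
Buyer bears: insurance 593.19 + destination terminal 1142.06 + brokerage 154.39 + duty 52130.54 = 54020.18
Landed cost = invoice 260059.49 + 54020.18 = 314079.67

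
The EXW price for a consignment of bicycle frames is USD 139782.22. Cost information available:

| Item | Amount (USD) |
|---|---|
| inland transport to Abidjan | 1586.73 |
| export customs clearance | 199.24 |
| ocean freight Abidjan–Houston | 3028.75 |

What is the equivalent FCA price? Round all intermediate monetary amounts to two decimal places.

Not relevant to the conversion: freight — on the buyer under both terms; not part of either seller's price.
From EXW to FCA, the seller additionally bears: inland to port, export clearance.
FCA price = 139782.22 + 1586.73 + 199.24 = 141568.19

FCA price: USD 141568.19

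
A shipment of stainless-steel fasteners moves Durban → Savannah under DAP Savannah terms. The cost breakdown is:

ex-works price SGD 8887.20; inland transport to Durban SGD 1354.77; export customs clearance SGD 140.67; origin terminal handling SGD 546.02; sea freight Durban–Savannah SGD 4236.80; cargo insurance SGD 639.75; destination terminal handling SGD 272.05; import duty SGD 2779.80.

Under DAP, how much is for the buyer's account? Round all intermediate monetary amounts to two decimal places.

Buyer's account: SGD 2779.80

DAP: the seller bears all costs to the named destination except import duty and clearance.
Seller's account: goods 8887.20 + inland to port 1354.77 + export clearance 140.67 + origin terminal 546.02 + freight 4236.80 + insurance 639.75 + destination terminal 272.05 = 16077.26
Buyer's account: duty 2779.80 = 2779.80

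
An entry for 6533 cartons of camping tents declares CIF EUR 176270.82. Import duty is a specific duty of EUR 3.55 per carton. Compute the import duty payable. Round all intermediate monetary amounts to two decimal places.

Import duty: EUR 23192.15

Import duty = 6533 × 3.55 = 23192.15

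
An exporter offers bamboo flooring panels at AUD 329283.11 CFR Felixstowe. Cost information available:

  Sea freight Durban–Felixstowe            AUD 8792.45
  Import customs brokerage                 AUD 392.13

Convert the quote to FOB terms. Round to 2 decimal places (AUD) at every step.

Not relevant to the conversion: brokerage — on the buyer under both terms; not part of either seller's price.
From CFR to FOB, the seller no longer bears: freight.
FOB price = 329283.11 − 8792.45 = 320490.66

FOB price: AUD 320490.66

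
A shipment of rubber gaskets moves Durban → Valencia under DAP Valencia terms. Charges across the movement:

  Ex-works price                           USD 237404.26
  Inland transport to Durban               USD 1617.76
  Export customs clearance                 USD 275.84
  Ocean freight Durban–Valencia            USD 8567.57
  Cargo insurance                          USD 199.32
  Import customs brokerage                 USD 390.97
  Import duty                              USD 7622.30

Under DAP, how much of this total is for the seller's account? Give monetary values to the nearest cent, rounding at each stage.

DAP: the seller bears all costs to the named destination except import duty and clearance.
Seller's account: goods 237404.26 + inland to port 1617.76 + export clearance 275.84 + freight 8567.57 + insurance 199.32 = 248064.75
Buyer's account: brokerage 390.97 + duty 7622.30 = 8013.27

Seller's account: USD 248064.75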